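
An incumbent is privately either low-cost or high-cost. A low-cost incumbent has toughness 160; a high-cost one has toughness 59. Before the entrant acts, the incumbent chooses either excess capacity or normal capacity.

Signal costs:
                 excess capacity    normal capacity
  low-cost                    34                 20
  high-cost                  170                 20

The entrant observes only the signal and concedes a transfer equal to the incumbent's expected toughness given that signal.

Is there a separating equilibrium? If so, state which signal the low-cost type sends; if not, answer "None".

excess capacity

Try low-cost → excess capacity, high-cost → normal capacity:
  If types separate, excess capacity earns payment 160 and normal capacity earns 59.
  Low-cost: excess capacity gives 160 − 34 = 126; normal capacity gives 59 − 20 = 39. No deviation. ✓
  High-cost: normal capacity gives 59 − 20 = 39; excess capacity gives 160 − 170 = -10. No deviation. ✓
Both hold — the low-cost type sends excess capacity.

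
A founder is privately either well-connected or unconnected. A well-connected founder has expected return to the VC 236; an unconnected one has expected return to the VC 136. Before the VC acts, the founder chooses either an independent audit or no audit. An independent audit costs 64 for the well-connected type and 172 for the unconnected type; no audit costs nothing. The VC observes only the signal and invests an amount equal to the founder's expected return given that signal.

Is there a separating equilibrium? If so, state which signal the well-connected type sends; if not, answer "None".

Try well-connected → audit, unconnected → no audit:
  If types separate, audit earns payment 236 and no audit earns 136.
  Well-connected: audit gives 236 − 64 = 172; no audit gives 136 − 0 = 136. No deviation. ✓
  Unconnected: no audit gives 136 − 0 = 136; audit gives 236 − 172 = 64. No deviation. ✓
Both hold — the well-connected type sends audit.

audit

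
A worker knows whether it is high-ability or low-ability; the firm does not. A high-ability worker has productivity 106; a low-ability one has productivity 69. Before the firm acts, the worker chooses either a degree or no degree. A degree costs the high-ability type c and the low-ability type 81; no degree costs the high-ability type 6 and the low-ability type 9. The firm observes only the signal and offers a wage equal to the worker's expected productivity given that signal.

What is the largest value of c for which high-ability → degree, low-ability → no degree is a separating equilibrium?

43

Under separation: degree → high-ability (pays 106); no degree → low-ability (pays 69).
Low-ability: 69 − 9 = 60 ≥ 106 − 81 = 25. Holds regardless of c. ✓
High-ability: 106 − c ≥ 69 − 6, so c ≤ 106 − 63 = 43.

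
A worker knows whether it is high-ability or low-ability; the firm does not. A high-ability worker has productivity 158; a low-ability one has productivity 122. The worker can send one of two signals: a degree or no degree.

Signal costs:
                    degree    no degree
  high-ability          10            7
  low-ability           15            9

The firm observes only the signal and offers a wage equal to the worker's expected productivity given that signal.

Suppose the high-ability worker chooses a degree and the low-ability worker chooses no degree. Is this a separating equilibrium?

No

Under separation the firm infers type exactly: degree → high-ability (pays 158), no degree → low-ability (pays 122).
High-ability: degree gives 158 − 10 = 148; no degree gives 122 − 7 = 115. No deviation. ✓
Low-ability: no degree gives 122 − 9 = 113; degree gives 158 − 15 = 143. Would deviate. ✗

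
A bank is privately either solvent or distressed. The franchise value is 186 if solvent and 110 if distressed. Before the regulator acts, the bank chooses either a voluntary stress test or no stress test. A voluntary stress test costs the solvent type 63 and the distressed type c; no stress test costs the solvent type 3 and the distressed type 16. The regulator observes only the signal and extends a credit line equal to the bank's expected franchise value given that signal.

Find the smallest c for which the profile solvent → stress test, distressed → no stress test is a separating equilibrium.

Under separation: stress test → solvent (pays 186); no stress test → distressed (pays 110).
Solvent: 186 − 63 = 123 ≥ 110 − 3 = 107. Holds regardless of c. ✓
Distressed: 110 − 16 ≥ 186 − c, so c ≥ 186 − 94 = 92.

92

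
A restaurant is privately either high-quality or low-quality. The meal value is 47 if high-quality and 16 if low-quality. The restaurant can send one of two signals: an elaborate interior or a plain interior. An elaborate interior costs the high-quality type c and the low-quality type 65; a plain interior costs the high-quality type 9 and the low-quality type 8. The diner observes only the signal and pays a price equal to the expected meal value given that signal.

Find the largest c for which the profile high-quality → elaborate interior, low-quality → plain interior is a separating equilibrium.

Under separation: elaborate interior → high-quality (pays 47); plain interior → low-quality (pays 16).
Low-quality: 16 − 8 = 8 ≥ 47 − 65 = -18. Holds regardless of c. ✓
High-quality: 47 − c ≥ 16 − 9, so c ≤ 47 − 7 = 40.

40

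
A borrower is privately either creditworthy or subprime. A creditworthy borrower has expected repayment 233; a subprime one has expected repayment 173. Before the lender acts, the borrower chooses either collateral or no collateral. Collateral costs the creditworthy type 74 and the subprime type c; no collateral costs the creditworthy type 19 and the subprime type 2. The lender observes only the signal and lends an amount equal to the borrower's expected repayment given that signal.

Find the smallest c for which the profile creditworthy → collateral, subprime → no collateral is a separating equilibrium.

62

Under separation: collateral → creditworthy (pays 233); no collateral → subprime (pays 173).
Creditworthy: 233 − 74 = 159 ≥ 173 − 19 = 154. Holds regardless of c. ✓
Subprime: 173 − 2 ≥ 233 − c, so c ≥ 233 − 171 = 62.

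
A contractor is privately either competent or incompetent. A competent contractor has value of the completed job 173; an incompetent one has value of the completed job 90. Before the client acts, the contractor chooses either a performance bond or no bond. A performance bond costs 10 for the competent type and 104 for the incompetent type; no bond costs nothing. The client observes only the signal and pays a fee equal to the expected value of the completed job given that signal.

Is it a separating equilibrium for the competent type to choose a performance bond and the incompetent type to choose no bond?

Yes

Under separation the client infers type exactly: bond → competent (pays 173), no bond → incompetent (pays 90).
Competent: bond gives 173 − 10 = 163; no bond gives 90 − 0 = 90. No deviation. ✓
Incompetent: no bond gives 90 − 0 = 90; bond gives 173 − 104 = 69. No deviation. ✓
Both incentive constraints hold.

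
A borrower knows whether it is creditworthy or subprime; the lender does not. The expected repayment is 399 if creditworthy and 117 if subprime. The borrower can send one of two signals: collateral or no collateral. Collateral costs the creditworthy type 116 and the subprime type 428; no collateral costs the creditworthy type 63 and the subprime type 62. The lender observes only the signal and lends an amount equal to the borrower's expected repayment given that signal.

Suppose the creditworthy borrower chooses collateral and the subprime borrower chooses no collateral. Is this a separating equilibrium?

If types separate, collateral earns payment 399 and no collateral earns 117.
Creditworthy: collateral gives 399 − 116 = 283; no collateral gives 117 − 63 = 54. No deviation. ✓
Subprime: no collateral gives 117 − 62 = 55; collateral gives 399 − 428 = -29. No deviation. ✓
Both incentive constraints hold.

Yes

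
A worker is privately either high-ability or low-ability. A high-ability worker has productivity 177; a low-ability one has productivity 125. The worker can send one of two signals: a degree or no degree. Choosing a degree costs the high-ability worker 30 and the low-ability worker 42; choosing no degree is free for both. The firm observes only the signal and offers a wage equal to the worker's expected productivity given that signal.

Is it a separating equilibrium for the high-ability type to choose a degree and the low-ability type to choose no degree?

No

Under separation the firm infers type exactly: degree → high-ability (pays 177), no degree → low-ability (pays 125).
High-ability: degree gives 177 − 30 = 147; no degree gives 125 − 0 = 125. No deviation. ✓
Low-ability: no degree gives 125 − 0 = 125; degree gives 177 − 42 = 135. Would deviate. ✗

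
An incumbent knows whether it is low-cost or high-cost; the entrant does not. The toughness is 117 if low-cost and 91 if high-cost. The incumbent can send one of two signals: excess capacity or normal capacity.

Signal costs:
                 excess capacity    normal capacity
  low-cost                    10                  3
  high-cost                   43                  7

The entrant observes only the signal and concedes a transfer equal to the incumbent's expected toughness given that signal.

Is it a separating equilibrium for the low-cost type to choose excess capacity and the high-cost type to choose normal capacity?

Yes

Under separation the entrant infers type exactly: excess capacity → low-cost (pays 117), normal capacity → high-cost (pays 91).
Low-cost: excess capacity gives 117 − 10 = 107; normal capacity gives 91 − 3 = 88. No deviation. ✓
High-cost: normal capacity gives 91 − 7 = 84; excess capacity gives 117 − 43 = 74. No deviation. ✓
Neither type gains from mimicking the other.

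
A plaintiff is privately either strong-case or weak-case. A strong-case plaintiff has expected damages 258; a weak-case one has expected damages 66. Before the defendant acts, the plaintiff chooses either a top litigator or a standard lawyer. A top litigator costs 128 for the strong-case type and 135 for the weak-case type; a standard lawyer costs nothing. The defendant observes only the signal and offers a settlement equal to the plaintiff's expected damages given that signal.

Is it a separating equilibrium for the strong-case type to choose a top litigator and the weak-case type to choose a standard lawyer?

Under separation the defendant infers type exactly: top litigator → strong-case (pays 258), standard lawyer → weak-case (pays 66).
Strong-case: top litigator gives 258 − 128 = 130; standard lawyer gives 66 − 0 = 66. No deviation. ✓
Weak-case: standard lawyer gives 66 − 0 = 66; top litigator gives 258 − 135 = 123. Would deviate. ✗

No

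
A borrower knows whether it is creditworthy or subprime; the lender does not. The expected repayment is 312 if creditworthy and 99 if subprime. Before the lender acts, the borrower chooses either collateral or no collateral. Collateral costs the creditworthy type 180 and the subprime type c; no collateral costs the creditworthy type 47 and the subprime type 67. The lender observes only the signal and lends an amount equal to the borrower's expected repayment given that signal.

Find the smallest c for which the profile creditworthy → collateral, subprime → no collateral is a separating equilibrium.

Under separation: collateral → creditworthy (pays 312); no collateral → subprime (pays 99).
Creditworthy: 312 − 180 = 132 ≥ 99 − 47 = 52. Holds regardless of c. ✓
Subprime: 99 − 67 ≥ 312 − c, so c ≥ 312 − 32 = 280.

280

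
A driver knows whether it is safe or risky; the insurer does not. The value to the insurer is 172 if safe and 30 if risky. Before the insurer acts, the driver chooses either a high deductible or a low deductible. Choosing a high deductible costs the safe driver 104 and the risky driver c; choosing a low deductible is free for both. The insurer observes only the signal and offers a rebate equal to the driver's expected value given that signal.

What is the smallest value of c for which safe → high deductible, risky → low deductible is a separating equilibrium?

142

Under separation: high deductible → safe (pays 172); low deductible → risky (pays 30).
Safe: 172 − 104 = 68 ≥ 30 − 0 = 30. Holds regardless of c. ✓
Risky: 30 − 0 ≥ 172 − c, so c ≥ 172 − 30 = 142.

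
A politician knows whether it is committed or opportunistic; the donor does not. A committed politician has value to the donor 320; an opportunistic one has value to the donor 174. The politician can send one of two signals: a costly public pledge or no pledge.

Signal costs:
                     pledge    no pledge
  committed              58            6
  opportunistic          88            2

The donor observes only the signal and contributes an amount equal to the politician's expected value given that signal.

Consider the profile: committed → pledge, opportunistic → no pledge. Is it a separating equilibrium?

No

Under separation the donor infers type exactly: pledge → committed (pays 320), no pledge → opportunistic (pays 174).
Committed: pledge gives 320 − 58 = 262; no pledge gives 174 − 6 = 168. No deviation. ✓
Opportunistic: no pledge gives 174 − 2 = 172; pledge gives 320 − 88 = 232. Would deviate. ✗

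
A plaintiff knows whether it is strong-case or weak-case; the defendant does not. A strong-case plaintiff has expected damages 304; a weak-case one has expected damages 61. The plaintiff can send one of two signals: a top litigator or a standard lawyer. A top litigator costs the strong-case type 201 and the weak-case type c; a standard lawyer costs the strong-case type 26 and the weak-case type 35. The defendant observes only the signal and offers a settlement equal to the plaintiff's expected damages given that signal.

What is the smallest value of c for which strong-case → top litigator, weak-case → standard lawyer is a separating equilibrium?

278

Under separation: top litigator → strong-case (pays 304); standard lawyer → weak-case (pays 61).
Strong-case: 304 − 201 = 103 ≥ 61 − 26 = 35. Holds regardless of c. ✓
Weak-case: 61 − 35 ≥ 304 − c, so c ≥ 304 − 26 = 278.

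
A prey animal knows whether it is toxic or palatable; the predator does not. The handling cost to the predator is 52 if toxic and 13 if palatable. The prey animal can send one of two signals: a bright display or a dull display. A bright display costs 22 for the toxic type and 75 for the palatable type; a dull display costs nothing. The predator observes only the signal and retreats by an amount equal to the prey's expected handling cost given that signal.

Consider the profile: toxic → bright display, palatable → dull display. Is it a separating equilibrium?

Yes

Under separation the predator infers type exactly: bright display → toxic (pays 52), dull display → palatable (pays 13).
Toxic: bright display gives 52 − 22 = 30; dull display gives 13 − 0 = 13. No deviation. ✓
Palatable: dull display gives 13 − 0 = 13; bright display gives 52 − 75 = -23. No deviation. ✓
Neither type gains from mimicking the other.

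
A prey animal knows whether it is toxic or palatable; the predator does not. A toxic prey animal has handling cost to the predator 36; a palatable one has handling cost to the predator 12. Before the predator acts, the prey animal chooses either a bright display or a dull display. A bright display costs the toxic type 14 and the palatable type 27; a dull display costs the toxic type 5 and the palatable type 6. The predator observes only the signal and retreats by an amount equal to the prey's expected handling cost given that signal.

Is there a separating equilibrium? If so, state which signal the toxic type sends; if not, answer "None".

None

Try toxic → bright display, palatable → dull display:
  If types separate, bright display earns payment 36 and dull display earns 12.
  Toxic: bright display gives 36 − 14 = 22; dull display gives 12 − 5 = 7. No deviation. ✓
  Palatable: dull display gives 12 − 6 = 6; bright display gives 36 − 27 = 9. Would deviate. ✗
Try toxic → dull display, palatable → bright display:
  If types separate, dull display earns payment 36 and bright display earns 12.
  Toxic: dull display gives 36 − 5 = 31; bright display gives 12 − 14 = -2. No deviation. ✓
  Palatable: bright display gives 12 − 27 = -15; dull display gives 36 − 6 = 30. Would deviate. ✗
Neither assignment is incentive-compatible.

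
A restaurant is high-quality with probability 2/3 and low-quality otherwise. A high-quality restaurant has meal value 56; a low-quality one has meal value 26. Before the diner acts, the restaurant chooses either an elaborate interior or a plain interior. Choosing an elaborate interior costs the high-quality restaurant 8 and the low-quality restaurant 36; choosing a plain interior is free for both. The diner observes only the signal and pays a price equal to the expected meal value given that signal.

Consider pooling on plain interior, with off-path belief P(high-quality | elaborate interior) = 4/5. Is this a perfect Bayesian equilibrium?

On the equilibrium path (plain interior) the diner holds the prior 2/3 and pays 2/3·56 + 1/3·26 = 46. Off-path (elaborate interior) belief 4/5 gives 4/5·56 + 1/5·26 = 50.
High-quality: plain interior gives 46 − 0 = 46; elaborate interior gives 50 − 8 = 42. Stays. ✓
Low-quality: plain interior gives 46 − 0 = 46; elaborate interior gives 50 − 36 = 14. Stays. ✓
Beliefs are Bayes-consistent on-path and both types best-respond.

Yes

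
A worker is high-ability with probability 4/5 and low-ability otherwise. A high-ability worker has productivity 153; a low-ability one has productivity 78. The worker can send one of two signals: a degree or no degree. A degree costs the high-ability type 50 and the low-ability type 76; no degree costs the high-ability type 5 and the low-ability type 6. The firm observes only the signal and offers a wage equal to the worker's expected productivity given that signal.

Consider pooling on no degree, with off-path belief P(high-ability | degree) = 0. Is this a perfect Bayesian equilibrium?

At the pooled signal (no degree) the firm holds the prior 4/5 and pays 4/5·153 + 1/5·78 = 138. Off-path (degree) belief 0 gives 0·153 + 1·78 = 78.
High-ability: no degree gives 138 − 5 = 133; degree gives 78 − 50 = 28. Stays. ✓
Low-ability: no degree gives 138 − 6 = 132; degree gives 78 − 76 = 2. Stays. ✓

Yes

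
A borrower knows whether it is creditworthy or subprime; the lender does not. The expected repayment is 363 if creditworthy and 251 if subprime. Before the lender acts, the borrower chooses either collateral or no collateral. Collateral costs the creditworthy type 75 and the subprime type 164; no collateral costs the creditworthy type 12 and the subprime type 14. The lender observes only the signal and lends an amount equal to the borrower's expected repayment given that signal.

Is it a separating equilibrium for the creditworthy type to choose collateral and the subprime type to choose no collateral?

Under separation the lender infers type exactly: collateral → creditworthy (pays 363), no collateral → subprime (pays 251).
Creditworthy: collateral gives 363 − 75 = 288; no collateral gives 251 − 12 = 239. No deviation. ✓
Subprime: no collateral gives 251 − 14 = 237; collateral gives 363 − 164 = 199. No deviation. ✓
Neither type gains from mimicking the other.

Yes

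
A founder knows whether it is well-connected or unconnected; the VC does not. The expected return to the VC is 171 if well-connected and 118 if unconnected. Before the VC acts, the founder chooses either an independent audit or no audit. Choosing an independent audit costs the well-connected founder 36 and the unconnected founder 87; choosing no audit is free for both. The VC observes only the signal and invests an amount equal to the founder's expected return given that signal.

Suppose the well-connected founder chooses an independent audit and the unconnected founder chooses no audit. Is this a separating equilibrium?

If types separate, audit earns payment 171 and no audit earns 118.
Well-connected: audit gives 171 − 36 = 135; no audit gives 118 − 0 = 118. No deviation. ✓
Unconnected: no audit gives 118 − 0 = 118; audit gives 171 − 87 = 84. No deviation. ✓
Neither type gains from mimicking the other.

Yes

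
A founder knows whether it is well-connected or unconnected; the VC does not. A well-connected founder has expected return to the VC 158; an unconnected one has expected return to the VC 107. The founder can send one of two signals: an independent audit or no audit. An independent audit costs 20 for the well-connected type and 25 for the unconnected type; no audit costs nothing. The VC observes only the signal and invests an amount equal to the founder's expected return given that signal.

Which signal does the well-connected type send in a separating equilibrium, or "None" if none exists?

None

Try well-connected → audit, unconnected → no audit:
  If types separate, audit earns payment 158 and no audit earns 107.
  Well-connected: audit gives 158 − 20 = 138; no audit gives 107 − 0 = 107. No deviation. ✓
  Unconnected: no audit gives 107 − 0 = 107; audit gives 158 − 25 = 133. Would deviate. ✗
Try well-connected → no audit, unconnected → audit:
  If types separate, no audit earns payment 158 and audit earns 107.
  Well-connected: no audit gives 158 − 0 = 158; audit gives 107 − 20 = 87. No deviation. ✓
  Unconnected: audit gives 107 − 25 = 82; no audit gives 158 − 0 = 158. Would deviate. ✗
Neither assignment is incentive-compatible.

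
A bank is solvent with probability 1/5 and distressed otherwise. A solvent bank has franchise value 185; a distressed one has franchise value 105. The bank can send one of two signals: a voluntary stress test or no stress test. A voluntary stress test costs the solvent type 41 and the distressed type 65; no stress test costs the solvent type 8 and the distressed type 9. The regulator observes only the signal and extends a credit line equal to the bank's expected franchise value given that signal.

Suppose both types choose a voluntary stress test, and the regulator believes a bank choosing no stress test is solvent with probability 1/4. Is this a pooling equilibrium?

No

At the pooled signal (stress test) the regulator holds the prior 1/5 and pays 1/5·185 + 4/5·105 = 121. Off-path (no stress test) belief 1/4 gives 1/4·185 + 3/4·105 = 125.
Solvent: stress test gives 121 − 41 = 80; no stress test gives 125 − 8 = 117. Deviates. ✗
Distressed: stress test gives 121 − 65 = 56; no stress test gives 125 − 9 = 116. Deviates. ✗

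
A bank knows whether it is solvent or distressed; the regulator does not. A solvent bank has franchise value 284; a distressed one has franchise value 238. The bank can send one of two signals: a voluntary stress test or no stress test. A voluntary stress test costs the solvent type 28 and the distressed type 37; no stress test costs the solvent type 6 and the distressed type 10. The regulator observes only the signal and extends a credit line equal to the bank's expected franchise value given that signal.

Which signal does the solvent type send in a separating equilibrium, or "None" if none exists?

None

Try solvent → stress test, distressed → no stress test:
  If types separate, stress test earns payment 284 and no stress test earns 238.
  Solvent: stress test gives 284 − 28 = 256; no stress test gives 238 − 6 = 232. No deviation. ✓
  Distressed: no stress test gives 238 − 10 = 228; stress test gives 284 − 37 = 247. Would deviate. ✗
Try solvent → no stress test, distressed → stress test:
  If types separate, no stress test earns payment 284 and stress test earns 238.
  Solvent: no stress test gives 284 − 6 = 278; stress test gives 238 − 28 = 210. No deviation. ✓
  Distressed: stress test gives 238 − 37 = 201; no stress test gives 284 − 10 = 274. Would deviate. ✗
Neither assignment is incentive-compatible.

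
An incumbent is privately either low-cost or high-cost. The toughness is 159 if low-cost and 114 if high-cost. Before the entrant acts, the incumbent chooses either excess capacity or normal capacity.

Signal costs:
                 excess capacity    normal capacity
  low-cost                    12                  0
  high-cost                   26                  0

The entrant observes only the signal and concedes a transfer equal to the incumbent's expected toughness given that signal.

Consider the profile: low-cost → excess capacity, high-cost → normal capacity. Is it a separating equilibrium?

If types separate, excess capacity earns payment 159 and normal capacity earns 114.
Low-cost: excess capacity gives 159 − 12 = 147; normal capacity gives 114 − 0 = 114. No deviation. ✓
High-cost: normal capacity gives 114 − 0 = 114; excess capacity gives 159 − 26 = 133. Would deviate. ✗

No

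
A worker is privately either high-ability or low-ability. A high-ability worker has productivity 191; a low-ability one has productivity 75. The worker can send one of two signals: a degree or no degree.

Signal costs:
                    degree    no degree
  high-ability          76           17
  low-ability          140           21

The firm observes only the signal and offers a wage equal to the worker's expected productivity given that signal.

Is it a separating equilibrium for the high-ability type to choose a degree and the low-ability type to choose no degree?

Yes

Under separation the firm infers type exactly: degree → high-ability (pays 191), no degree → low-ability (pays 75).
High-ability: degree gives 191 − 76 = 115; no degree gives 75 − 17 = 58. No deviation. ✓
Low-ability: no degree gives 75 − 21 = 54; degree gives 191 − 140 = 51. No deviation. ✓
Both incentive constraints hold.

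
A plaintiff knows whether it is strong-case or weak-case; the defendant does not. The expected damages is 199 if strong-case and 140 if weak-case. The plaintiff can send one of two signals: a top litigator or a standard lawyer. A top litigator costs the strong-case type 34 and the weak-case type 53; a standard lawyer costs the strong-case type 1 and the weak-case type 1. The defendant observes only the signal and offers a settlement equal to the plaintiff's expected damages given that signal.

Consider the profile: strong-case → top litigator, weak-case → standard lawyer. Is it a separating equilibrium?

If types separate, top litigator earns payment 199 and standard lawyer earns 140.
Strong-case: top litigator gives 199 − 34 = 165; standard lawyer gives 140 − 1 = 139. No deviation. ✓
Weak-case: standard lawyer gives 140 − 1 = 139; top litigator gives 199 − 53 = 146. Would deviate. ✗

No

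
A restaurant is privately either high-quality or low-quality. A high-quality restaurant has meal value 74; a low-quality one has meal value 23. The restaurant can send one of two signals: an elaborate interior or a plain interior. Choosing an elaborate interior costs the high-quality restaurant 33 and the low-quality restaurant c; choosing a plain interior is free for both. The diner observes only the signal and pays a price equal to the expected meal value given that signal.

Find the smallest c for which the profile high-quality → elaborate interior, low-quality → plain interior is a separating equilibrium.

51

Under separation: elaborate interior → high-quality (pays 74); plain interior → low-quality (pays 23).
High-quality: 74 − 33 = 41 ≥ 23 − 0 = 23. Holds regardless of c. ✓
Low-quality: 23 − 0 ≥ 74 − c, so c ≥ 74 − 23 = 51.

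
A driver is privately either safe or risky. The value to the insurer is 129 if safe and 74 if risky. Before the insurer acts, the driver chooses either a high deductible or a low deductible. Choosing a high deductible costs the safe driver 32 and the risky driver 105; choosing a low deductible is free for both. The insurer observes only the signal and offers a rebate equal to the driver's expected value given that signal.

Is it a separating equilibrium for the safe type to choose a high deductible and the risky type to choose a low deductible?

Yes

Under separation the insurer infers type exactly: high deductible → safe (pays 129), low deductible → risky (pays 74).
Safe: high deductible gives 129 − 32 = 97; low deductible gives 74 − 0 = 74. No deviation. ✓
Risky: low deductible gives 74 − 0 = 74; high deductible gives 129 − 105 = 24. No deviation. ✓
Neither type gains from mimicking the other.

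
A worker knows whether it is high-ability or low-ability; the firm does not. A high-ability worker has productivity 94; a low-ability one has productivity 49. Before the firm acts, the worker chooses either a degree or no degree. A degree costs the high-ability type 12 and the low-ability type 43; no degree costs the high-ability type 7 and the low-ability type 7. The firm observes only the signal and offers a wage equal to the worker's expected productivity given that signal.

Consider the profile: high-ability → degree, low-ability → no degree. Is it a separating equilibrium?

If types separate, degree earns payment 94 and no degree earns 49.
High-ability: degree gives 94 − 12 = 82; no degree gives 49 − 7 = 42. No deviation. ✓
Low-ability: no degree gives 49 − 7 = 42; degree gives 94 − 43 = 51. Would deviate. ✗

No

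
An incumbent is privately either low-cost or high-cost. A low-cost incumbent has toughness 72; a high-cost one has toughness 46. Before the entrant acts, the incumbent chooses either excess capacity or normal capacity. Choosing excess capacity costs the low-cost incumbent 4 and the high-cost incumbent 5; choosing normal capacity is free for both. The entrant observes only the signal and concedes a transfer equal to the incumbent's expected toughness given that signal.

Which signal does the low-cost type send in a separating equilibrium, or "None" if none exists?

Try low-cost → excess capacity, high-cost → normal capacity:
  Under separation the entrant infers type exactly: excess capacity → low-cost (pays 72), normal capacity → high-cost (pays 46).
  Low-cost: excess capacity gives 72 − 4 = 68; normal capacity gives 46 − 0 = 46. No deviation. ✓
  High-cost: normal capacity gives 46 − 0 = 46; excess capacity gives 72 − 5 = 67. Would deviate. ✗
Try low-cost → normal capacity, high-cost → excess capacity:
  Under separation the entrant infers type exactly: normal capacity → low-cost (pays 72), excess capacity → high-cost (pays 46).
  Low-cost: normal capacity gives 72 − 0 = 72; excess capacity gives 46 − 4 = 42. No deviation. ✓
  High-cost: excess capacity gives 46 − 5 = 41; normal capacity gives 72 − 0 = 72. Would deviate. ✗
Neither assignment is incentive-compatible.

None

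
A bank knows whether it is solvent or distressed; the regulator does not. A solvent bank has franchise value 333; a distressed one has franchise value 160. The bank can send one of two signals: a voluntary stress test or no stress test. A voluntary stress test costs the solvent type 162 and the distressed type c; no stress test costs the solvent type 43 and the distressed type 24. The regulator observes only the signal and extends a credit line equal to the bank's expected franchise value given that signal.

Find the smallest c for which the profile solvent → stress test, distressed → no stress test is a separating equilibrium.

197

Under separation: stress test → solvent (pays 333); no stress test → distressed (pays 160).
Solvent: 333 − 162 = 171 ≥ 160 − 43 = 117. Holds regardless of c. ✓
Distressed: 160 − 24 ≥ 333 − c, so c ≥ 333 − 136 = 197.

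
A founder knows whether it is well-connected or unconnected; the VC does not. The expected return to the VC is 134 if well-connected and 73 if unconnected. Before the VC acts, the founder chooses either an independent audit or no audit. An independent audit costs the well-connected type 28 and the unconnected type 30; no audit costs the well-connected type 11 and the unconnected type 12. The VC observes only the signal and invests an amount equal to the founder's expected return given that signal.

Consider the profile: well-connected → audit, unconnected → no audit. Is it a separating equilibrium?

No

Under separation the VC infers type exactly: audit → well-connected (pays 134), no audit → unconnected (pays 73).
Well-connected: audit gives 134 − 28 = 106; no audit gives 73 − 11 = 62. No deviation. ✓
Unconnected: no audit gives 73 − 12 = 61; audit gives 134 − 30 = 104. Would deviate. ✗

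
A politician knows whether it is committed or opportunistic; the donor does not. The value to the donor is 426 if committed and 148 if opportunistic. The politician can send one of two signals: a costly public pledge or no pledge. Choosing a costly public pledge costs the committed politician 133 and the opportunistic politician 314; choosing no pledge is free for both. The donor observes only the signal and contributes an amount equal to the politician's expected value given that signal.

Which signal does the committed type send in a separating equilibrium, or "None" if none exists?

pledge

Try committed → pledge, opportunistic → no pledge:
  If types separate, pledge earns payment 426 and no pledge earns 148.
  Committed: pledge gives 426 − 133 = 293; no pledge gives 148 − 0 = 148. No deviation. ✓
  Opportunistic: no pledge gives 148 − 0 = 148; pledge gives 426 − 314 = 112. No deviation. ✓
Both hold — the committed type sends pledge.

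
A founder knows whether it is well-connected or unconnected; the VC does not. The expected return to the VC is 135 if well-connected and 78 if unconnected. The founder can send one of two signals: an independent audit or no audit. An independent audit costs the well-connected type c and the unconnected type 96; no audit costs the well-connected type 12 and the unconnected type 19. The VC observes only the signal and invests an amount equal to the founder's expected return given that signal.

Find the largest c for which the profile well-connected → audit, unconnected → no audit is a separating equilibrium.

Under separation: audit → well-connected (pays 135); no audit → unconnected (pays 78).
Unconnected: 78 − 19 = 59 ≥ 135 − 96 = 39. Holds regardless of c. ✓
Well-connected: 135 − c ≥ 78 − 12, so c ≤ 135 − 66 = 69.

69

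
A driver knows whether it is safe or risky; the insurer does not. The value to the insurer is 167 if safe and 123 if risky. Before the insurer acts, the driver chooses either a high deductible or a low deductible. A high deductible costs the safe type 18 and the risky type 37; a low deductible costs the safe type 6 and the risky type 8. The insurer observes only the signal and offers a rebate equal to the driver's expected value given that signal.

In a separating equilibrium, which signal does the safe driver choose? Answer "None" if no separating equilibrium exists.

None

Try safe → high deductible, risky → low deductible:
  If types separate, high deductible earns payment 167 and low deductible earns 123.
  Safe: high deductible gives 167 − 18 = 149; low deductible gives 123 − 6 = 117. No deviation. ✓
  Risky: low deductible gives 123 − 8 = 115; high deductible gives 167 − 37 = 130. Would deviate. ✗
Try safe → low deductible, risky → high deductible:
  If types separate, low deductible earns payment 167 and high deductible earns 123.
  Safe: low deductible gives 167 − 6 = 161; high deductible gives 123 − 18 = 105. No deviation. ✓
  Risky: high deductible gives 123 − 37 = 86; low deductible gives 167 − 8 = 159. Would deviate. ✗
Neither assignment is incentive-compatible.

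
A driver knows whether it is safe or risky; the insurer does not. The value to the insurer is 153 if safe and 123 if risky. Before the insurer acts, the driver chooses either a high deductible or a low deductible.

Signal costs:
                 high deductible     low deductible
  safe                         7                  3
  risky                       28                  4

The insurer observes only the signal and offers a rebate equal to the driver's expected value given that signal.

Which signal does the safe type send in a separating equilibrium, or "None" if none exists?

Try safe → high deductible, risky → low deductible:
  If types separate, high deductible earns payment 153 and low deductible earns 123.
  Safe: high deductible gives 153 − 7 = 146; low deductible gives 123 − 3 = 120. No deviation. ✓
  Risky: low deductible gives 123 − 4 = 119; high deductible gives 153 − 28 = 125. Would deviate. ✗
Try safe → low deductible, risky → high deductible:
  If types separate, low deductible earns payment 153 and high deductible earns 123.
  Safe: low deductible gives 153 − 3 = 150; high deductible gives 123 − 7 = 116. No deviation. ✓
  Risky: high deductible gives 123 − 28 = 95; low deductible gives 153 − 4 = 149. Would deviate. ✗
Neither assignment is incentive-compatible.

None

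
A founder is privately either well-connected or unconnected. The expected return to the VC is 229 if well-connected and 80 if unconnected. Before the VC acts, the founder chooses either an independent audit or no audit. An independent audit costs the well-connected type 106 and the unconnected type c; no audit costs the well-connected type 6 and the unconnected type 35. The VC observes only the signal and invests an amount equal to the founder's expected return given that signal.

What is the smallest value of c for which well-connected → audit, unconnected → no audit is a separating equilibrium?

184

Under separation: audit → well-connected (pays 229); no audit → unconnected (pays 80).
Well-connected: 229 − 106 = 123 ≥ 80 − 6 = 74. Holds regardless of c. ✓
Unconnected: 80 − 35 ≥ 229 − c, so c ≥ 229 − 45 = 184.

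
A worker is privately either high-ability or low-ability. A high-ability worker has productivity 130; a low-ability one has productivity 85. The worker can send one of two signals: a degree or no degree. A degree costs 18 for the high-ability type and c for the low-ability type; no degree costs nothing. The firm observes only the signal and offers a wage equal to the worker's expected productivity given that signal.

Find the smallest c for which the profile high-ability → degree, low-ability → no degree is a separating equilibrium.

45

Under separation: degree → high-ability (pays 130); no degree → low-ability (pays 85).
High-ability: 130 − 18 = 112 ≥ 85 − 0 = 85. Holds regardless of c. ✓
Low-ability: 85 − 0 ≥ 130 − c, so c ≥ 130 − 85 = 45.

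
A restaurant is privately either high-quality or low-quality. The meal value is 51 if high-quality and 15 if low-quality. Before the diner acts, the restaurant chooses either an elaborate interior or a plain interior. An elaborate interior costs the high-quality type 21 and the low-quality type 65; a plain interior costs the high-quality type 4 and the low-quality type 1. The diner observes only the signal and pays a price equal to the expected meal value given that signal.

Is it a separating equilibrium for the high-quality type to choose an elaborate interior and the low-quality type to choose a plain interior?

If types separate, elaborate interior earns payment 51 and plain interior earns 15.
High-quality: elaborate interior gives 51 − 21 = 30; plain interior gives 15 − 4 = 11. No deviation. ✓
Low-quality: plain interior gives 15 − 1 = 14; elaborate interior gives 51 − 65 = -14. No deviation. ✓
Both incentive constraints hold.

Yes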